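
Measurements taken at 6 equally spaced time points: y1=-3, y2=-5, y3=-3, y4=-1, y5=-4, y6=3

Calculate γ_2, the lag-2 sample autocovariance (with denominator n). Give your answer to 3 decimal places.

Mean ȳ = (-3 − 5 − 3 − 1 − 4 + 3)/6 = -2.1667
Σ_{t=1}^{4}(y_t−ȳ)(y_{t+2}−ȳ) = 4.9444
γ_2 = 4.9444 / 6 = 0.824

0.824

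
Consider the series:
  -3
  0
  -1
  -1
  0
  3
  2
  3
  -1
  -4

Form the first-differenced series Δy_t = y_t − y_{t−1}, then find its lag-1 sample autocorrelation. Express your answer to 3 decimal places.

0.083

First differences Δy: 3, -1, 0, 1, 3, -1, 1, -4, -3
Mean of differences = -0.1111
Numerator Σ(Δy_t−Δȳ)(Δy_{t+1}−Δȳ) = 3.8765
Denominator Σ(Δy_t−Δȳ)² = 46.8889
r_1(Δy) = 3.8765 / 46.8889 = 0.083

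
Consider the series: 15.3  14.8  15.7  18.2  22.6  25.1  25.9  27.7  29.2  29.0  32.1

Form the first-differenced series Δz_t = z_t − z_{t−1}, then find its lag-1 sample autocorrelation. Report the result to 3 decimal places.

0.114

First differences Δz: -0.5, 0.9, 2.5, 4.4, 2.5, 0.8, 1.8, 1.5, -0.2, 3.1
Mean of differences = 1.6800
Numerator Σ(Δz_t−Δz̄)(Δz_{t+1}−Δz̄) = 2.3416
Denominator Σ(Δz_t−Δz̄)² = 20.4760
r_1(Δz) = 2.3416 / 20.4760 = 0.114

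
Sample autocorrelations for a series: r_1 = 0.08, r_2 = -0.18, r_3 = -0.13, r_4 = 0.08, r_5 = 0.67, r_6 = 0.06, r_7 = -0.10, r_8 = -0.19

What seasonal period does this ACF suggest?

The largest autocorrelation is r_5 = 0.67; the remaining lags stay at or below 0.08.
The dominant spike at lag 5 indicates a seasonal period of 5.

5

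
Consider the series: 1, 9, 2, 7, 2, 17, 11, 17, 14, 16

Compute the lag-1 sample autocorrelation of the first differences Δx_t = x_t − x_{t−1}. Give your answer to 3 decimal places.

First differences Δx: 8, -7, 5, -5, 15, -6, 6, -3, 2
Mean of differences = 1.6667
Numerator Σ(Δx_t−Δx̄)(Δx_{t+1}−Δx̄) = -352.1111
Denominator Σ(Δx_t−Δx̄)² = 448.0000
r_1(Δx) = -352.1111 / 448.0000 = -0.786

-0.786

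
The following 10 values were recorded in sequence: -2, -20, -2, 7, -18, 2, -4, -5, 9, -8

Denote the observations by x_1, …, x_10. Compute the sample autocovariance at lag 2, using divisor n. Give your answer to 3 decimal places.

Mean x̄ = (-2 − 20 − 2 + 7 − 18 + 2 − 4 − 5 + 9 − 8)/10 = -4.1000
Σ_{t=1}^{8}(x_t−x̄)(x_{t+2}−x̄) = -135.6200
γ_2 = -135.6200 / 10 = -13.562

-13.562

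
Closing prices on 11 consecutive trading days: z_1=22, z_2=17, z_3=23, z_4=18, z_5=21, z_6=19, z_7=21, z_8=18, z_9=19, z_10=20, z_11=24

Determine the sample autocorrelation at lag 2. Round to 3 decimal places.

0.305

Mean z̄ = (22 + 17 + 23 + 18 + 21 + 19 + 21 + 18 + 19 + 20 + 24)/11 = 20.1818
Numerator Σ_{t=1}^{9}(z_t−z̄)(z_{t+2}−z̄) = 15.1157
Denominator Σ(z_t−z̄)² = 49.6364
r_2 = 15.1157 / 49.6364 = 0.305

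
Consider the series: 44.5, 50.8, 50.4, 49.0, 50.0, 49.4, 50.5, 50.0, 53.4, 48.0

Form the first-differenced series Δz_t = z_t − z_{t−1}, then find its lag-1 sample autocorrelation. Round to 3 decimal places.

First differences Δz: 6.3, -0.4, -1.4, 1.0, -0.6, 1.1, -0.5, 3.4, -5.4
Mean of differences = 0.3889
Numerator Σ(Δz_t−Δz̄)(Δz_{t+1}−Δz̄) = -26.3923
Denominator Σ(Δz_t−Δz̄)² = 83.9889
r_1(Δz) = -26.3923 / 83.9889 = -0.314

-0.314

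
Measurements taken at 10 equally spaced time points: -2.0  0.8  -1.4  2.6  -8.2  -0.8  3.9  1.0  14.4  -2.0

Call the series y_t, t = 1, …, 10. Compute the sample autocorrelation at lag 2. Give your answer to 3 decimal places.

0.122

Mean ȳ = (-2.0 + 0.8 − 1.4 + 2.6 − 8.2 − 0.8 + 3.9 + 1.0 + 14.4 − 2.0)/10 = 0.8300
Numerator Σ_{t=1}^{8}(y_t−ȳ)(y_{t+2}−ȳ) = 36.6892
Denominator Σ(y_t−ȳ)² = 301.9210
r_2 = 36.6892 / 301.9210 = 0.122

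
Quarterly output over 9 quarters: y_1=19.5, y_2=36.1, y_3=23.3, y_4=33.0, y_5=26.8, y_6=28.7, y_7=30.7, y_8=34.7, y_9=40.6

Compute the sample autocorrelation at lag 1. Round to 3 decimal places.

Mean ȳ = (19.5 + 36.1 + 23.3 + 33.0 + 26.8 + 28.7 + 30.7 + 34.7 + 40.6)/9 = 30.3778
Numerator Σ_{t=1}^{8}(y_t−ȳ)(y_{t+1}−ȳ) = -79.6494
Denominator Σ(y_t−ȳ)² = 346.9356
r_1 = -79.6494 / 346.9356 = -0.230

-0.230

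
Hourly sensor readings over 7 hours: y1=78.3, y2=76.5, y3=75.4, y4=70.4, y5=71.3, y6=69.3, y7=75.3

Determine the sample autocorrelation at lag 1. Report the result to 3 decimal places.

0.340

Mean ȳ = (78.3 + 76.5 + 75.4 + 70.4 + 71.3 + 69.3 + 75.3)/7 = 73.7857
Deviations from mean: 4.5143, 2.7143, 1.6143, -3.3857, -2.4857, -4.4857, 1.5143
Σ(y_t−ȳ)(y_{t+1}−ȳ) = (12.2531) + (4.3816) + (-5.4655) + (8.4159) + (11.1502) + (-6.7927) = 23.9427
Denominator Σ(y_t−ȳ)² = 70.4086
r_1 = 23.9427 / 70.4086 = 0.340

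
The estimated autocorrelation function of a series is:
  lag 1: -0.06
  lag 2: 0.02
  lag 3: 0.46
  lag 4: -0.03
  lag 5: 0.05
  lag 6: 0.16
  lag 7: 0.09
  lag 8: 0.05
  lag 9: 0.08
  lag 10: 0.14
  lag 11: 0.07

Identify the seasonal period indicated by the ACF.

3

The largest autocorrelation is r_3 = 0.46, with a weaker echo at lag 6 (0.16); the remaining lags stay at or below 0.14.
The dominant spike at lag 3 indicates a seasonal period of 3.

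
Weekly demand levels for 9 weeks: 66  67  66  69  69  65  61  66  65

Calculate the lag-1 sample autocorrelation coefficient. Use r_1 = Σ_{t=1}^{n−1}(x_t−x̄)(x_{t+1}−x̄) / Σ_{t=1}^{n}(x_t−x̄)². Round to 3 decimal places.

0.239

Mean x̄ = (66 + 67 + 66 + 69 + 69 + 65 + 61 + 66 + 65)/9 = 66.0000
Numerator Σ_{t=1}^{8}(x_t−x̄)(x_{t+1}−x̄) = 11.0000
Denominator Σ(x_t−x̄)² = 46.0000
r_1 = 11.0000 / 46.0000 = 0.239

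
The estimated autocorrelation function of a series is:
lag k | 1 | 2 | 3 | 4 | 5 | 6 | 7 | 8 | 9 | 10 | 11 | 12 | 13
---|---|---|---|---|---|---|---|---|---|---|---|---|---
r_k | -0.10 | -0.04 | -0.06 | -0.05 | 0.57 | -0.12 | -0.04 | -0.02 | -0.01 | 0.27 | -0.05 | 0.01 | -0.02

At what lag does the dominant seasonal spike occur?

The largest autocorrelation is r_5 = 0.57, with a weaker echo at lag 10 (0.27); the remaining lags stay at or below 0.01.
The dominant spike at lag 5 indicates a seasonal period of 5.

5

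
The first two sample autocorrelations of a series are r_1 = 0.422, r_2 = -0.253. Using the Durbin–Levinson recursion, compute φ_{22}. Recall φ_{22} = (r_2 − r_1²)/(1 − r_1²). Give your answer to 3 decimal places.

-0.524

φ_{22} = (r_2 − r_1²) / (1 − r_1²)
r_1² = (0.422)² = 0.178084
Numerator = -0.253 − 0.1781 = -0.4311; denominator = 1 − 0.1781 = 0.8219
φ_{22} = -0.4311 / 0.8219 = -0.524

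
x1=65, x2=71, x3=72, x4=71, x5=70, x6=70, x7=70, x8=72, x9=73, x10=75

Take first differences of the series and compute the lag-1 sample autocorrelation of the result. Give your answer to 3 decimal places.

First differences Δx: 6, 1, -1, -1, 0, 0, 2, 1, 2
Mean of differences = 1.1111
Numerator Σ(Δx_t−Δx̄)(Δx_{t+1}−Δx̄) = 6.5432
Denominator Σ(Δx_t−Δx̄)² = 36.8889
r_1(Δx) = 6.5432 / 36.8889 = 0.177

0.177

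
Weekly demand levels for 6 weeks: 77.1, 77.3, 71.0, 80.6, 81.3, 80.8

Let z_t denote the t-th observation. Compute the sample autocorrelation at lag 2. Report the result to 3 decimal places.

-0.149

Mean z̄ = (77.1 + 77.3 + 71.0 + 80.6 + 81.3 + 80.8)/6 = 78.0167
Deviations from mean: -0.9167, -0.7167, -7.0167, 2.5833, 3.2833, 2.7833
Σ(z_t−z̄)(z_{t+2}−z̄) = (6.4319) + (-1.8514) + (-23.0381) + (7.1903) = -11.2672
Denominator Σ(z_t−z̄)² = 75.7883
r_2 = -11.2672 / 75.7883 = -0.149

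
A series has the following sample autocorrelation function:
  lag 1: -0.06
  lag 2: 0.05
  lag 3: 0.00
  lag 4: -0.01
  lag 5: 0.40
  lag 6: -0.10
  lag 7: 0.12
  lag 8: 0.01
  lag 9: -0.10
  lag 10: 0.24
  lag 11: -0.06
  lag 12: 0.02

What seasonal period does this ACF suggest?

5

The largest autocorrelation is r_5 = 0.40, with a weaker echo at lag 10 (0.24); the remaining lags stay at or below 0.12.
The dominant spike at lag 5 indicates a seasonal period of 5.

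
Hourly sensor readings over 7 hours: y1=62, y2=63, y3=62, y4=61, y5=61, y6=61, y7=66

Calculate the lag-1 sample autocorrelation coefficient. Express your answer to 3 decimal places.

-0.078

Mean ȳ = (62 + 63 + 62 + 61 + 61 + 61 + 66)/7 = 62.2857
Numerator Σ_{t=1}^{6}(y_t−ȳ)(y_{t+1}−ȳ) = -1.5102
Denominator Σ(y_t−ȳ)² = 19.4286
r_1 = -1.5102 / 19.4286 = -0.078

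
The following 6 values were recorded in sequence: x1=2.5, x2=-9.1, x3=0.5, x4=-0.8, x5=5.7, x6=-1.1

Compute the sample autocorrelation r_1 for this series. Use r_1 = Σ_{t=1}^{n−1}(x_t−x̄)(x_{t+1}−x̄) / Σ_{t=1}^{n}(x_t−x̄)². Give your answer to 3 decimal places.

-0.327

Mean x̄ = (2.5 − 9.1 + 0.5 − 0.8 + 5.7 − 1.1)/6 = -0.3833
Deviations from mean: 2.8833, -8.7167, 0.8833, -0.4167, 6.0833, -0.7167
Σ(x_t−x̄)(x_{t+1}−x̄) = (-25.1331) + (-7.6997) + (-0.3681) + (-2.5347) + (-4.3597) = -40.0953
Denominator Σ(x_t−x̄)² = 122.7683
r_1 = -40.0953 / 122.7683 = -0.327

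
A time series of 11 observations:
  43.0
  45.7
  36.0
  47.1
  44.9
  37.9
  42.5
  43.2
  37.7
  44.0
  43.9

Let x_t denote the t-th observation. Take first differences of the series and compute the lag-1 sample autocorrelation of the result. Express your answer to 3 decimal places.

-0.570

First differences Δx: 2.7, -9.7, 11.1, -2.2, -7.0, 4.6, 0.7, -5.5, 6.3, -0.1
Mean of differences = 0.0900
Numerator Σ(Δx_t−Δx̄)(Δx_{t+1}−Δx̄) = -210.8451
Denominator Σ(Δx_t−Δx̄)² = 369.9490
r_1(Δx) = -210.8451 / 369.9490 = -0.570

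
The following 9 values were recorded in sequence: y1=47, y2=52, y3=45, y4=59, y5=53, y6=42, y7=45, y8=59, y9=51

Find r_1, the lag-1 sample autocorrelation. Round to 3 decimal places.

-0.187

Mean ȳ = (47 + 52 + 45 + 59 + 53 + 42 + 45 + 59 + 51)/9 = 50.3333
Numerator Σ_{t=1}^{8}(y_t−ȳ)(y_{t+1}−ȳ) = -55.7778
Denominator Σ(y_t−ȳ)² = 298.0000
r_1 = -55.7778 / 298.0000 = -0.187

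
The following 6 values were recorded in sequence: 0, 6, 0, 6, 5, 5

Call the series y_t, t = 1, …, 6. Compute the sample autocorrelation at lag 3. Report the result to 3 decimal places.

Mean ȳ = (0 + 6 + 0 + 6 + 5 + 5)/6 = 3.6667
Deviations from mean: -3.6667, 2.3333, -3.6667, 2.3333, 1.3333, 1.3333
Σ(y_t−ȳ)(y_{t+3}−ȳ) = (-8.5556) + (3.1111) + (-4.8889) = -10.3333
Denominator Σ(y_t−ȳ)² = 41.3333
r_3 = -10.3333 / 41.3333 = -0.250

-0.250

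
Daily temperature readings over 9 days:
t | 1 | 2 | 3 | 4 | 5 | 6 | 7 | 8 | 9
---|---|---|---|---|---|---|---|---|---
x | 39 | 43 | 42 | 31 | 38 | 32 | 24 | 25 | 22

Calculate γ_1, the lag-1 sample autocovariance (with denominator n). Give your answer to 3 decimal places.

31.826

Mean x̄ = (39 + 43 + 42 + 31 + 38 + 32 + 24 + 25 + 22)/9 = 32.8889
Σ_{t=1}^{8}(x_t−x̄)(x_{t+1}−x̄) = 286.4321
γ_1 = 286.4321 / 9 = 31.826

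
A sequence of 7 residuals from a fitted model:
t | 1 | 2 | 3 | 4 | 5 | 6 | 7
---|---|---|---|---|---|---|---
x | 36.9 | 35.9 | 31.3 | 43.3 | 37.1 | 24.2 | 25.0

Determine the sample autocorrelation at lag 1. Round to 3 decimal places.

Mean x̄ = (36.9 + 35.9 + 31.3 + 43.3 + 37.1 + 24.2 + 25.0)/7 = 33.3857
Deviations from mean: 3.5143, 2.5143, -2.0857, 9.9143, 3.7143, -9.1857, -8.3857
Σ(x_t−x̄)(x_{t+1}−x̄) = (8.8359) + (-5.2441) + (-20.6784) + (36.8245) + (-34.1184) + (77.0288) = 62.6484
Denominator Σ(x_t−x̄)² = 289.8086
r_1 = 62.6484 / 289.8086 = 0.216

0.216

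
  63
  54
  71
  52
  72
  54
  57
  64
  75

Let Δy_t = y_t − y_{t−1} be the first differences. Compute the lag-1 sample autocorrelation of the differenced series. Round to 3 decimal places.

-0.736

First differences Δy: -9, 17, -19, 20, -18, 3, 7, 11
Mean of differences = 1.5000
Numerator Σ(Δy_t−Δȳ)(Δy_{t+1}−Δȳ) = -1189.2500
Denominator Σ(Δy_t−Δȳ)² = 1616.0000
r_1(Δy) = -1189.2500 / 1616.0000 = -0.736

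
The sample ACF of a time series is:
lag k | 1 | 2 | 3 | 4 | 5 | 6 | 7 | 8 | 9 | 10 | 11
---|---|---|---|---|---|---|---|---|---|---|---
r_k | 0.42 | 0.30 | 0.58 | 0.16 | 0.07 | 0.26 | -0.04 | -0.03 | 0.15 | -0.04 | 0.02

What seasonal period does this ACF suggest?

The largest autocorrelation is r_3 = 0.58; the remaining lags stay at or below 0.42. The elevated value at lag 1 (0.42), dropping to 0.30 at lag 2, reflects decaying short-term dependence rather than seasonality.
The dominant spike at lag 3 indicates a seasonal period of 3.

3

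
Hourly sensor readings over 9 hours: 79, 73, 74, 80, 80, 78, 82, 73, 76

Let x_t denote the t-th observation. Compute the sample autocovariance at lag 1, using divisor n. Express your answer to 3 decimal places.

-0.475

Mean x̄ = (79 + 73 + 74 + 80 + 80 + 78 + 82 + 73 + 76)/9 = 77.2222
Σ_{t=1}^{8}(x_t−x̄)(x_{t+1}−x̄) = -4.2716
γ_1 = -4.2716 / 9 = -0.475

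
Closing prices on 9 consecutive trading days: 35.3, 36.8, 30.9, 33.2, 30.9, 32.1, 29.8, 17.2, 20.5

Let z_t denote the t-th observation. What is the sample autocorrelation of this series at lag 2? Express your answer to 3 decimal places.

Mean z̄ = (35.3 + 36.8 + 30.9 + 33.2 + 30.9 + 32.1 + 29.8 + 17.2 + 20.5)/9 = 29.6333
Σ(z_t−z̄)(z_{t+2}−z̄) = (7.1778) + (25.5611) + (1.6044) + (8.7978) + (0.2111) + (-30.6689) + (-1.5222) = 11.1611
Denominator Σ(z_t−z̄)² = 343.5200
r_2 = 11.1611 / 343.5200 = 0.032

0.032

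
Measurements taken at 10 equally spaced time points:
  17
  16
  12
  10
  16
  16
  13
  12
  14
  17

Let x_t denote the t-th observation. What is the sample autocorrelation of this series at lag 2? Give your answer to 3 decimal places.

-0.678

Mean x̄ = (17 + 16 + 12 + 10 + 16 + 16 + 13 + 12 + 14 + 17)/10 = 14.3000
Numerator Σ_{t=1}^{8}(x_t−x̄)(x_{t+2}−x̄) = -36.6800
Denominator Σ(x_t−x̄)² = 54.1000
r_2 = -36.6800 / 54.1000 = -0.678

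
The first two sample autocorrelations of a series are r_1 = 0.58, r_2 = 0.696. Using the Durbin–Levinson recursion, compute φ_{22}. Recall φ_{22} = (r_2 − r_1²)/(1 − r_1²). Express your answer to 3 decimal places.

0.542

φ_{22} = (r_2 − r_1²) / (1 − r_1²)
r_1² = (0.58)² = 0.3364
Numerator = 0.696 − 0.3364 = 0.3596; denominator = 1 − 0.3364 = 0.6636
φ_{22} = 0.3596 / 0.6636 = 0.542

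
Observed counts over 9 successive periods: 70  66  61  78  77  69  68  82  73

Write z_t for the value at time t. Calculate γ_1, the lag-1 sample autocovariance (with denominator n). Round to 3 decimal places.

0.830

Mean z̄ = (70 + 66 + 61 + 78 + 77 + 69 + 68 + 82 + 73)/9 = 71.5556
Σ_{t=1}^{8}(z_t−z̄)(z_{t+1}−z̄) = 7.4691
γ_1 = 7.4691 / 9 = 0.830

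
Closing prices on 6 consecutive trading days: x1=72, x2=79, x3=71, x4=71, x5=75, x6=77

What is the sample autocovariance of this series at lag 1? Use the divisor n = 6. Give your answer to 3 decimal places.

-2.671

Mean x̄ = (72 + 79 + 71 + 71 + 75 + 77)/6 = 74.1667
Σ_{t=1}^{5}(x_t−x̄)(x_{t+1}−x̄) = -16.0278
γ_1 = -16.0278 / 6 = -2.671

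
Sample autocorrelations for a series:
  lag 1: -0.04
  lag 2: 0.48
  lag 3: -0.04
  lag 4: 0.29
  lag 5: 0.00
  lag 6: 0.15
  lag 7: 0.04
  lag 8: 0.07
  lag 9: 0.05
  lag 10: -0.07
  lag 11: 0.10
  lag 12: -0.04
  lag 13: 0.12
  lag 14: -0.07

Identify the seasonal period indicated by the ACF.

The largest autocorrelation is r_2 = 0.48, with weaker echoes at lags 4 (0.29) and 6 (0.15); the remaining lags stay at or below 0.12.
The dominant spike at lag 2 indicates a seasonal period of 2.

2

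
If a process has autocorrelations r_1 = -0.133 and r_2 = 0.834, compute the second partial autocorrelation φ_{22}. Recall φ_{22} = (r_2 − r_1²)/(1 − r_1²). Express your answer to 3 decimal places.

φ_{22} = (r_2 − r_1²) / (1 − r_1²)
r_1² = (-0.133)² = 0.017689
Numerator = 0.834 − 0.0177 = 0.8163; denominator = 1 − 0.0177 = 0.9823
φ_{22} = 0.8163 / 0.9823 = 0.831

0.831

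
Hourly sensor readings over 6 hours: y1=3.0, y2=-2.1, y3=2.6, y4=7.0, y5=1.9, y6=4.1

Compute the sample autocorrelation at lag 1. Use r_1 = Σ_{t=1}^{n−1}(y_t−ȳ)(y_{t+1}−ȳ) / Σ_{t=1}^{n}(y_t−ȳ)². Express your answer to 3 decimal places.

Mean ȳ = (3.0 − 2.1 + 2.6 + 7.0 + 1.9 + 4.1)/6 = 2.7500
Deviations from mean: 0.2500, -4.8500, -0.1500, 4.2500, -0.8500, 1.3500
Σ(y_t−ȳ)(y_{t+1}−ȳ) = (-1.2125) + (0.7275) + (-0.6375) + (-3.6125) + (-1.1475) = -5.8825
Denominator Σ(y_t−ȳ)² = 44.2150
r_1 = -5.8825 / 44.2150 = -0.133

-0.133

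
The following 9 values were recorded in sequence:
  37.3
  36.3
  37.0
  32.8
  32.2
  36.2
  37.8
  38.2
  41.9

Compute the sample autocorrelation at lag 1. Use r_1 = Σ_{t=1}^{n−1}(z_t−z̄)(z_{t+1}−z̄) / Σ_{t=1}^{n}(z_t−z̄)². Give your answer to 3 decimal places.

Mean z̄ = (37.3 + 36.3 + 37.0 + 32.8 + 32.2 + 36.2 + 37.8 + 38.2 + 41.9)/9 = 36.6333
Numerator Σ_{t=1}^{8}(z_t−z̄)(z_{t+1}−z̄) = 26.7389
Denominator Σ(z_t−z̄)² = 66.7800
r_1 = 26.7389 / 66.7800 = 0.400

0.400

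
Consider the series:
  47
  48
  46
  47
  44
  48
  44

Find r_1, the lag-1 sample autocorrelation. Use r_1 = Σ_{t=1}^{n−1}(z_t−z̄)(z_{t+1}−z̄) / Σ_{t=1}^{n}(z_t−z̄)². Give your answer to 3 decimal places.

Mean z̄ = (47 + 48 + 46 + 47 + 44 + 48 + 44)/7 = 46.2857
Deviations from mean: 0.7143, 1.7143, -0.2857, 0.7143, -2.2857, 1.7143, -2.2857
Σ(z_t−z̄)(z_{t+1}−z̄) = (1.2245) + (-0.4898) + (-0.2041) + (-1.6327) + (-3.9184) + (-3.9184) = -8.9388
Denominator Σ(z_t−z̄)² = 17.4286
r_1 = -8.9388 / 17.4286 = -0.513

-0.513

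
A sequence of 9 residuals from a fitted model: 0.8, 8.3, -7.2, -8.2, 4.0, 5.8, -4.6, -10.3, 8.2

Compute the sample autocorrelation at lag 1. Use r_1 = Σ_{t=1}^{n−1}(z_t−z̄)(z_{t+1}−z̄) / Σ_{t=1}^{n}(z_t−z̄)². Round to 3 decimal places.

Mean z̄ = (0.8 + 8.3 − 7.2 − 8.2 + 4.0 + 5.8 − 4.6 − 10.3 + 8.2)/9 = -0.3556
Numerator Σ_{t=1}^{8}(z_t−z̄)(z_{t+1}−z̄) = -71.9042
Denominator Σ(z_t−z̄)² = 431.6022
r_1 = -71.9042 / 431.6022 = -0.167

-0.167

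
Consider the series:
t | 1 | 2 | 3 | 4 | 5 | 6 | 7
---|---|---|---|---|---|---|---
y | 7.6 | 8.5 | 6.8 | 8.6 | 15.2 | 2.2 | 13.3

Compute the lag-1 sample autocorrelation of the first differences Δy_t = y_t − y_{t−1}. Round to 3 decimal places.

-0.646

First differences Δy: 0.9, -1.7, 1.8, 6.6, -13.0, 11.1
Mean of differences = 0.9500
Numerator Σ(Δy_t−Δȳ)(Δy_{t+1}−Δȳ) = -217.7275
Denominator Σ(Δy_t−Δȳ)² = 337.2950
r_1(Δy) = -217.7275 / 337.2950 = -0.646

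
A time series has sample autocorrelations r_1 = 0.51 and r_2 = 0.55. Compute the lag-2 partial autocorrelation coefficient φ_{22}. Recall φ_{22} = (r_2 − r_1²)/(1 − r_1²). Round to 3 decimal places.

φ_{22} = (r_2 − r_1²) / (1 − r_1²)
r_1² = (0.51)² = 0.2601
Numerator = 0.55 − 0.2601 = 0.2899; denominator = 1 − 0.2601 = 0.7399
φ_{22} = 0.2899 / 0.7399 = 0.392

0.392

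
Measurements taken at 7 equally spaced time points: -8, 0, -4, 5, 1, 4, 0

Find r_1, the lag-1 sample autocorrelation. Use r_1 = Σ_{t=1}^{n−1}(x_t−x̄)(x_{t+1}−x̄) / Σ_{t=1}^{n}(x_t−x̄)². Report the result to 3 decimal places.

-0.077

Mean x̄ = (-8 + 0 − 4 + 5 + 1 + 4 + 0)/7 = -0.2857
Deviations from mean: -7.7143, 0.2857, -3.7143, 5.2857, 1.2857, 4.2857, 0.2857
Σ(x_t−x̄)(x_{t+1}−x̄) = (-2.2041) + (-1.0612) + (-19.6327) + (6.7959) + (5.5102) + (1.2245) = -9.3673
Denominator Σ(x_t−x̄)² = 121.4286
r_1 = -9.3673 / 121.4286 = -0.077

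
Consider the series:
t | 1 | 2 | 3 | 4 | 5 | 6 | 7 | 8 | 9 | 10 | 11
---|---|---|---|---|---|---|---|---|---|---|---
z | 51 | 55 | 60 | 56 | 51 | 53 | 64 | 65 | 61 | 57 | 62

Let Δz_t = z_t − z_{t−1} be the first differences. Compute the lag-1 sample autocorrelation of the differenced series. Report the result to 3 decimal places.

0.125

First differences Δz: 4, 5, -4, -5, 2, 11, 1, -4, -4, 5
Mean of differences = 1.1000
Numerator Σ(Δz_t−Δz̄)(Δz_{t+1}−Δz̄) = 31.5900
Denominator Σ(Δz_t−Δz̄)² = 252.9000
r_1(Δz) = 31.5900 / 252.9000 = 0.125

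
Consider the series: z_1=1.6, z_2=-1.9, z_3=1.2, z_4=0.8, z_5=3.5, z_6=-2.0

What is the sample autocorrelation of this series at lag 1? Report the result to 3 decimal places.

Mean z̄ = (1.6 − 1.9 + 1.2 + 0.8 + 3.5 − 2.0)/6 = 0.5333
Deviations from mean: 1.0667, -2.4333, 0.6667, 0.2667, 2.9667, -2.5333
Σ(z_t−z̄)(z_{t+1}−z̄) = (-2.5956) + (-1.6222) + (0.1778) + (0.7911) + (-7.5156) = -10.7644
Denominator Σ(z_t−z̄)² = 22.7933
r_1 = -10.7644 / 22.7933 = -0.472

-0.472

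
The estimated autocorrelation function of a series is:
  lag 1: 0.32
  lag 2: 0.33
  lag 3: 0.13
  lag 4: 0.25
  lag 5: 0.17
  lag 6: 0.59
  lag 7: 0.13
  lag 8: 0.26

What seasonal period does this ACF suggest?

6

The largest autocorrelation is r_6 = 0.59; the remaining lags stay at or below 0.33.
The dominant spike at lag 6 indicates a seasonal period of 6.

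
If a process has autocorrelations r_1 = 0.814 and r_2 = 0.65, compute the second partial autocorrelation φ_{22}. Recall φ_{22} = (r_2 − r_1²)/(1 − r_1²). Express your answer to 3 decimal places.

φ_{22} = (r_2 − r_1²) / (1 − r_1²)
r_1² = (0.814)² = 0.662596
Numerator = 0.65 − 0.6626 = -0.0126; denominator = 1 − 0.6626 = 0.3374
φ_{22} = -0.0126 / 0.3374 = -0.037

-0.037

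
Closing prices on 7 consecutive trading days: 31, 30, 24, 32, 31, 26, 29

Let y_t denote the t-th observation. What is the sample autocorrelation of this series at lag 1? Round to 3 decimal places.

-0.346

Mean ȳ = (31 + 30 + 24 + 32 + 31 + 26 + 29)/7 = 29.0000
Σ(y_t−ȳ)(y_{t+1}−ȳ) = (2.0000) + (-5.0000) + (-15.0000) + (6.0000) + (-6.0000) + (0.0000) = -18.0000
Denominator Σ(y_t−ȳ)² = 52.0000
r_1 = -18.0000 / 52.0000 = -0.346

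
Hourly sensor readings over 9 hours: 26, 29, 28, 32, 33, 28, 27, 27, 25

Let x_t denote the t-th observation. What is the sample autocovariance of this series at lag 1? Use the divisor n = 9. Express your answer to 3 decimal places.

2.136

Mean x̄ = (26 + 29 + 28 + 32 + 33 + 28 + 27 + 27 + 25)/9 = 28.3333
Σ_{t=1}^{8}(x_t−x̄)(x_{t+1}−x̄) = 19.2222
γ_1 = 19.2222 / 9 = 2.136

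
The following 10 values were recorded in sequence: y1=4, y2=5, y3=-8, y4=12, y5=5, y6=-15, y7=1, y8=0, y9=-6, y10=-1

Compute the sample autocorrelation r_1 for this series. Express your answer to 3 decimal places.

-0.265

Mean ȳ = (4 + 5 − 8 + 12 + 5 − 15 + 1 + 0 − 6 − 1)/10 = -0.3000
Numerator Σ_{t=1}^{9}(y_t−ȳ)(y_{t+1}−ȳ) = -141.8900
Denominator Σ(y_t−ȳ)² = 536.1000
r_1 = -141.8900 / 536.1000 = -0.265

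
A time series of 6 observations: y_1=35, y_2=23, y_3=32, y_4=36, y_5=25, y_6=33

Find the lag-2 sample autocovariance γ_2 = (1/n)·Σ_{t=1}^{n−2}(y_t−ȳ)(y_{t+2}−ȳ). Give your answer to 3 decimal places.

-5.037

Mean ȳ = (35 + 23 + 32 + 36 + 25 + 33)/6 = 30.6667
Deviations: 4.3333, -7.6667, 1.3333, 5.3333, -5.6667, 2.3333
Σ_{t=1}^{4}(y_t−ȳ)(y_{t+2}−ȳ) = -30.2222
γ_2 = -30.2222 / 6 = -5.037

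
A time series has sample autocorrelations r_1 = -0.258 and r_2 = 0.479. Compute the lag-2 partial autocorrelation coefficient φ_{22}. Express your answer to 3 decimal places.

φ_{22} = (r_2 − r_1²) / (1 − r_1²)
r_1² = (-0.258)² = 0.066564
Numerator = 0.479 − 0.0666 = 0.4124; denominator = 1 − 0.0666 = 0.9334
φ_{22} = 0.4124 / 0.9334 = 0.442

0.442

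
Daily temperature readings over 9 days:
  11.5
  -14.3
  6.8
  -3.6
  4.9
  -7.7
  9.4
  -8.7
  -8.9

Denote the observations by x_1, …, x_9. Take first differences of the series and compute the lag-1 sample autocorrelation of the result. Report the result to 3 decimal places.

First differences Δx: -25.8, 21.1, -10.4, 8.5, -12.6, 17.1, -18.1, -0.2
Mean of differences = -2.5500
Numerator Σ(Δx_t−Δx̄)(Δx_{t+1}−Δx̄) = -1472.8925
Denominator Σ(Δx_t−Δx̄)² = 2018.0600
r_1(Δx) = -1472.8925 / 2018.0600 = -0.730

-0.730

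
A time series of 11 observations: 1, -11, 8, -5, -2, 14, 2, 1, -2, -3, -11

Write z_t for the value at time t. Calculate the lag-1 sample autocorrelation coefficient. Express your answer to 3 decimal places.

Mean z̄ = (1 − 11 + 8 − 5 − 2 + 14 + 2 + 1 − 2 − 3 − 11)/11 = -0.7273
Numerator Σ_{t=1}^{10}(z_t−z̄)(z_{t+1}−z̄) = -89.0744
Denominator Σ(z_t−z̄)² = 544.1818
r_1 = -89.0744 / 544.1818 = -0.164

-0.164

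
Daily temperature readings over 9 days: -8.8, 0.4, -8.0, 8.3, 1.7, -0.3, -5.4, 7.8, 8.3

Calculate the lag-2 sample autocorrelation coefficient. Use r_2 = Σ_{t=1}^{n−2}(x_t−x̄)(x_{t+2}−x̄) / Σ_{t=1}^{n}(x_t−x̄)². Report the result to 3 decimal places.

Mean x̄ = (-8.8 + 0.4 − 8.0 + 8.3 + 1.7 − 0.3 − 5.4 + 7.8 + 8.3)/9 = 0.4444
Numerator Σ_{t=1}^{7}(x_t−x̄)(x_{t+2}−x̄) = 2.5394
Denominator Σ(x_t−x̄)² = 370.5822
r_2 = 2.5394 / 370.5822 = 0.007

0.007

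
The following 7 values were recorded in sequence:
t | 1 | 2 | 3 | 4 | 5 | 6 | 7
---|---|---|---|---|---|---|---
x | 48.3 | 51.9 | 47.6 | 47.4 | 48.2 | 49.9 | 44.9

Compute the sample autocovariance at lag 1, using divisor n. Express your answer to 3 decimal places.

Mean x̄ = (48.3 + 51.9 + 47.6 + 47.4 + 48.2 + 49.9 + 44.9)/7 = 48.3143
Deviations: -0.0143, 3.5857, -0.7143, -0.9143, -0.1143, 1.5857, -3.4143
Σ_{t=1}^{6}(x_t−x̄)(x_{t+1}−x̄) = -7.4502
γ_1 = -7.4502 / 7 = -1.064

-1.064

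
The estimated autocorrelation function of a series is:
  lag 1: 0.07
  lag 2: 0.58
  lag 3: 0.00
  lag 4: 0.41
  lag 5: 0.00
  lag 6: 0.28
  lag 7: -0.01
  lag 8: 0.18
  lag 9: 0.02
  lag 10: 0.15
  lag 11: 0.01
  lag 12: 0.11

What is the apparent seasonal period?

The largest autocorrelation is r_2 = 0.58, with weaker echoes at lags 4 (0.41), 6 (0.28), 8 (0.18) and 10 (0.15); the remaining lags stay at or below 0.11.
The dominant spike at lag 2 indicates a seasonal period of 2.

2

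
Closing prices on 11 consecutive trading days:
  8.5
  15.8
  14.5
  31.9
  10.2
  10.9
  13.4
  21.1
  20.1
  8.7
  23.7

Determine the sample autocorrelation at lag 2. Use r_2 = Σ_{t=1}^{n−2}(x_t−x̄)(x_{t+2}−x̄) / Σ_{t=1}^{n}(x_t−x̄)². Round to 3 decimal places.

Mean x̄ = (8.5 + 15.8 + 14.5 + 31.9 + 10.2 + 10.9 + 13.4 + 21.1 + 20.1 + 8.7 + 23.7)/11 = 16.2545
Numerator Σ_{t=1}^{9}(x_t−x̄)(x_{t+2}−x̄) = -94.2705
Denominator Σ(x_t−x̄)² = 532.4473
r_2 = -94.2705 / 532.4473 = -0.177

-0.177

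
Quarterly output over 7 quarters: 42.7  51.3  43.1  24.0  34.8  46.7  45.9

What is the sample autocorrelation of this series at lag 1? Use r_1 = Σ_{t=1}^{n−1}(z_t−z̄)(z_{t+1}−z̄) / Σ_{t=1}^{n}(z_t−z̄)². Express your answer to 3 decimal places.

0.206

Mean z̄ = (42.7 + 51.3 + 43.1 + 24.0 + 34.8 + 46.7 + 45.9)/7 = 41.2143
Deviations from mean: 1.4857, 10.0857, 1.8857, -17.2143, -6.4143, 5.4857, 4.6857
Numerator Σ_{t=1}^{6}(z_t−z̄)(z_{t+1}−z̄) = 102.4769
Denominator Σ(z_t−z̄)² = 497.0086
r_1 = 102.4769 / 497.0086 = 0.206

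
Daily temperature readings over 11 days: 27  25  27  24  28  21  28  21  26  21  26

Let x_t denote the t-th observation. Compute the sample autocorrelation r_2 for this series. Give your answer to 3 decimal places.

Mean x̄ = (27 + 25 + 27 + 24 + 28 + 21 + 28 + 21 + 26 + 21 + 26)/11 = 24.9091
Numerator Σ_{t=1}^{9}(x_t−x̄)(x_{t+2}−x̄) = 58.9835
Denominator Σ(x_t−x̄)² = 76.9091
r_2 = 58.9835 / 76.9091 = 0.767

0.767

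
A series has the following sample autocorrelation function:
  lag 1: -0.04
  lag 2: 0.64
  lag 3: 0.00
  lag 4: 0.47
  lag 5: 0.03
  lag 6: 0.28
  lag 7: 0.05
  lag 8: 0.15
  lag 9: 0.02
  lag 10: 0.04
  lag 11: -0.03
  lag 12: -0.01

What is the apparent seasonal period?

The largest autocorrelation is r_2 = 0.64, with weaker echoes at lags 4 (0.47), 6 (0.28) and 8 (0.15); the remaining lags stay at or below 0.05.
The dominant spike at lag 2 indicates a seasonal period of 2.

2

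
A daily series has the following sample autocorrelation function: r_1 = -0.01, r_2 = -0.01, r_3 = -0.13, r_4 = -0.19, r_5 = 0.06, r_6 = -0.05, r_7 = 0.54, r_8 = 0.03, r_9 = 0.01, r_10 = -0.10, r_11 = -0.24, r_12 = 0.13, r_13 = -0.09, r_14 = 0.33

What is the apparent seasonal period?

7

The largest autocorrelation is r_7 = 0.54, with a weaker echo at lag 14 (0.33); the remaining lags stay at or below 0.13.
The dominant spike at lag 7 indicates a seasonal period of 7.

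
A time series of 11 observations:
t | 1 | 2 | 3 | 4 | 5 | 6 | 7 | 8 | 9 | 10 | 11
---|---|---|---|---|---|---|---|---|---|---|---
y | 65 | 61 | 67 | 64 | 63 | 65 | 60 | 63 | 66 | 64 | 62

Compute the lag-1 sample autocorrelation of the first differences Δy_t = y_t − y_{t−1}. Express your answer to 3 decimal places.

-0.501

First differences Δy: -4, 6, -3, -1, 2, -5, 3, 3, -2, -2
Mean of differences = -0.3000
Numerator Σ(Δy_t−Δȳ)(Δy_{t+1}−Δȳ) = -58.1900
Denominator Σ(Δy_t−Δȳ)² = 116.1000
r_1(Δy) = -58.1900 / 116.1000 = -0.501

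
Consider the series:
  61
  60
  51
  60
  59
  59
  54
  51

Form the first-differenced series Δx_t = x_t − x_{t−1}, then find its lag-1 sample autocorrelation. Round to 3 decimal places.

-0.417

First differences Δx: -1, -9, 9, -1, 0, -5, -3
Mean of differences = -1.4286
Numerator Σ(Δx_t−Δx̄)(Δx_{t+1}−Δx̄) = -76.6122
Denominator Σ(Δx_t−Δx̄)² = 183.7143
r_1(Δx) = -76.6122 / 183.7143 = -0.417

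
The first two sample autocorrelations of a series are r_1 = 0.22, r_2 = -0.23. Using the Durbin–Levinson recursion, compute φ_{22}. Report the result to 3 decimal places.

φ_{22} = (r_2 − r_1²) / (1 − r_1²)
r_1² = (0.22)² = 0.0484
Numerator = -0.23 − 0.0484 = -0.2784; denominator = 1 − 0.0484 = 0.9516
φ_{22} = -0.2784 / 0.9516 = -0.293

-0.293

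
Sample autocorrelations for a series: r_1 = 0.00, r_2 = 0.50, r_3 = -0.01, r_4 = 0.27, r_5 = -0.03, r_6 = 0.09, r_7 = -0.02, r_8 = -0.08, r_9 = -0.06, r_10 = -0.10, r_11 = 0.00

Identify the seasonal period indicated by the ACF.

The largest autocorrelation is r_2 = 0.50, with a weaker echo at lag 4 (0.27); the remaining lags stay at or below 0.09.
The dominant spike at lag 2 indicates a seasonal period of 2.

2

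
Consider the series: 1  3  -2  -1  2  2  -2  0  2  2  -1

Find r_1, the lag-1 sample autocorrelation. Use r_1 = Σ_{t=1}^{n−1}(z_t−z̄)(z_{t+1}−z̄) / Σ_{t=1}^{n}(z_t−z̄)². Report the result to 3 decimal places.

Mean z̄ = (1 + 3 − 2 − 1 + 2 + 2 − 2 + 0 + 2 + 2 − 1)/11 = 0.5455
Numerator Σ_{t=1}^{10}(z_t−z̄)(z_{t+1}−z̄) = -4.5702
Denominator Σ(z_t−z̄)² = 32.7273
r_1 = -4.5702 / 32.7273 = -0.140

-0.140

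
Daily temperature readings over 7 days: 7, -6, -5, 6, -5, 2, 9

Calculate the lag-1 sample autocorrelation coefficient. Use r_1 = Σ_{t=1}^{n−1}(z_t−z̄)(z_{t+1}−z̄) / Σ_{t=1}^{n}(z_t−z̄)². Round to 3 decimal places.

-0.228

Mean z̄ = (7 − 6 − 5 + 6 − 5 + 2 + 9)/7 = 1.1429
Σ(z_t−z̄)(z_{t+1}−z̄) = (-41.8367) + (43.8776) + (-29.8367) + (-29.8367) + (-5.2653) + (6.7347) = -56.1633
Denominator Σ(z_t−z̄)² = 246.8571
r_1 = -56.1633 / 246.8571 = -0.228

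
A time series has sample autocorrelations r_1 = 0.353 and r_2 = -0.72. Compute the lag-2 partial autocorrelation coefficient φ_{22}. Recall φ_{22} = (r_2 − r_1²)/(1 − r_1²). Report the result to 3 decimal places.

-0.965

φ_{22} = (r_2 − r_1²) / (1 − r_1²)
r_1² = (0.353)² = 0.124609
Numerator = -0.72 − 0.1246 = -0.8446; denominator = 1 − 0.1246 = 0.8754
φ_{22} = -0.8446 / 0.8754 = -0.965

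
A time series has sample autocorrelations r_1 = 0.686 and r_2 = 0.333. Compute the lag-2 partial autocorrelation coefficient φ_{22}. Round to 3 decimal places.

φ_{22} = (r_2 − r_1²) / (1 − r_1²)
r_1² = (0.686)² = 0.470596
Numerator = 0.333 − 0.4706 = -0.1376; denominator = 1 − 0.4706 = 0.5294
φ_{22} = -0.1376 / 0.5294 = -0.260

-0.260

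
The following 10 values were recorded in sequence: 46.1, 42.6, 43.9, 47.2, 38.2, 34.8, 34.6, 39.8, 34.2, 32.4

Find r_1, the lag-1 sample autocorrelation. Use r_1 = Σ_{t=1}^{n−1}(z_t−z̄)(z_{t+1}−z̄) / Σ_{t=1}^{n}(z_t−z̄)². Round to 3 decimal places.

0.471

Mean z̄ = (46.1 + 42.6 + 43.9 + 47.2 + 38.2 + 34.8 + 34.6 + 39.8 + 34.2 + 32.4)/10 = 39.3800
Numerator Σ_{t=1}^{9}(z_t−z̄)(z_{t+1}−z̄) = 121.5816
Denominator Σ(z_t−z̄)² = 258.0560
r_1 = 121.5816 / 258.0560 = 0.471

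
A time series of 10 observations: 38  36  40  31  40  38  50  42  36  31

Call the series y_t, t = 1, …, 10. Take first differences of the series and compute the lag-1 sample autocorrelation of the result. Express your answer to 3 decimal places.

First differences Δy: -2, 4, -9, 9, -2, 12, -8, -6, -5
Mean of differences = -0.7778
Numerator Σ(Δy_t−Δȳ)(Δy_{t+1}−Δȳ) = -185.6049
Denominator Σ(Δy_t−Δȳ)² = 449.5556
r_1(Δy) = -185.6049 / 449.5556 = -0.413

-0.413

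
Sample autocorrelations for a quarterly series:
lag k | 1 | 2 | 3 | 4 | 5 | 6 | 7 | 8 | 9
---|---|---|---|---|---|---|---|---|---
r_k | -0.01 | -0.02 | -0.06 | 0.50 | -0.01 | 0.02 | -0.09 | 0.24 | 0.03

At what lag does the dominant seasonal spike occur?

The largest autocorrelation is r_4 = 0.50, with a weaker echo at lag 8 (0.24); the remaining lags stay at or below 0.03.
The dominant spike at lag 4 indicates a seasonal period of 4.

4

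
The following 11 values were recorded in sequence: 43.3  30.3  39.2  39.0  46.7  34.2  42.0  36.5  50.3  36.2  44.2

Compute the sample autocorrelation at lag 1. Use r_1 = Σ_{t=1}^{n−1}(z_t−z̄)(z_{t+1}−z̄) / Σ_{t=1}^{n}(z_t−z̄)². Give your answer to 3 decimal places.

Mean z̄ = (43.3 + 30.3 + 39.2 + 39.0 + 46.7 + 34.2 + 42.0 + 36.5 + 50.3 + 36.2 + 44.2)/11 = 40.1727
Numerator Σ_{t=1}^{10}(z_t−z̄)(z_{t+1}−z̄) = -177.8226
Denominator Σ(z_t−z̄)² = 339.2418
r_1 = -177.8226 / 339.2418 = -0.524

-0.524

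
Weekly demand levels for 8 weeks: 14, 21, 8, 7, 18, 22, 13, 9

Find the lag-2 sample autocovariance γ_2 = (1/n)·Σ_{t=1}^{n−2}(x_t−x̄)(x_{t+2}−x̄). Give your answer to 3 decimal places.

-21.625

Mean x̄ = (14 + 21 + 8 + 7 + 18 + 22 + 13 + 9)/8 = 14.0000
Σ_{t=1}^{6}(x_t−x̄)(x_{t+2}−x̄) = -173.0000
γ_2 = -173.0000 / 8 = -21.625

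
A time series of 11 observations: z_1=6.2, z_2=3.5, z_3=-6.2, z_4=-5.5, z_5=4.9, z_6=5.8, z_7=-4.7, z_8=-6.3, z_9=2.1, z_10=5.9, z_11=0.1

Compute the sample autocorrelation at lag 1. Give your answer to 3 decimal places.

Mean z̄ = (6.2 + 3.5 − 6.2 − 5.5 + 4.9 + 5.8 − 4.7 − 6.3 + 2.1 + 5.9 + 0.1)/11 = 0.5273
Numerator Σ_{t=1}^{10}(z_t−z̄)(z_{t+1}−z̄) = 37.6556
Denominator Σ(z_t−z̄)² = 274.9818
r_1 = 37.6556 / 274.9818 = 0.137

0.137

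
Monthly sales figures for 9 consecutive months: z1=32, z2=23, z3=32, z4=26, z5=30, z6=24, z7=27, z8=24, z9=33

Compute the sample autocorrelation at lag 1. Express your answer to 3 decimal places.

-0.595

Mean z̄ = (32 + 23 + 32 + 26 + 30 + 24 + 27 + 24 + 33)/9 = 27.8889
Numerator Σ_{t=1}^{8}(z_t−z̄)(z_{t+1}−z̄) = -73.1235
Denominator Σ(z_t−z̄)² = 122.8889
r_1 = -73.1235 / 122.8889 = -0.595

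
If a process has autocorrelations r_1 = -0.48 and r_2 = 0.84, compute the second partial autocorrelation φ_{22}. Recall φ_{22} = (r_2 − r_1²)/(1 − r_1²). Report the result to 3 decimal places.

0.792

φ_{22} = (r_2 − r_1²) / (1 − r_1²)
r_1² = (-0.48)² = 0.2304
Numerator = 0.84 − 0.2304 = 0.6096; denominator = 1 − 0.2304 = 0.7696
φ_{22} = 0.6096 / 0.7696 = 0.792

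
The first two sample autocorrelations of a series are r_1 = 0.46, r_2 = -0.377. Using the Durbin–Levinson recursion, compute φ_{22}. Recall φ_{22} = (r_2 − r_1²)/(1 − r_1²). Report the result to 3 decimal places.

φ_{22} = (r_2 − r_1²) / (1 − r_1²)
r_1² = (0.46)² = 0.2116
Numerator = -0.377 − 0.2116 = -0.5886; denominator = 1 − 0.2116 = 0.7884
φ_{22} = -0.5886 / 0.7884 = -0.747

-0.747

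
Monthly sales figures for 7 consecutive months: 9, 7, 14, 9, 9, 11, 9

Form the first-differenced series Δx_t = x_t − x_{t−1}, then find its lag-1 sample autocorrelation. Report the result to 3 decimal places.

First differences Δx: -2, 7, -5, 0, 2, -2
Mean of differences = 0.0000
Numerator Σ(Δx_t−Δx̄)(Δx_{t+1}−Δx̄) = -53.0000
Denominator Σ(Δx_t−Δx̄)² = 86.0000
r_1(Δx) = -53.0000 / 86.0000 = -0.616

-0.616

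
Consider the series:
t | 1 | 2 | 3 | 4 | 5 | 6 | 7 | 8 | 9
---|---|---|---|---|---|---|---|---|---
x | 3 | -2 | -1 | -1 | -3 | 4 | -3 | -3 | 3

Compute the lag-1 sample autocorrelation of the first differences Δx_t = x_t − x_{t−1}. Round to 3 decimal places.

First differences Δx: -5, 1, 0, -2, 7, -7, 0, 6
Mean of differences = 0.0000
Numerator Σ(Δx_t−Δx̄)(Δx_{t+1}−Δx̄) = -68.0000
Denominator Σ(Δx_t−Δx̄)² = 164.0000
r_1(Δx) = -68.0000 / 164.0000 = -0.415

-0.415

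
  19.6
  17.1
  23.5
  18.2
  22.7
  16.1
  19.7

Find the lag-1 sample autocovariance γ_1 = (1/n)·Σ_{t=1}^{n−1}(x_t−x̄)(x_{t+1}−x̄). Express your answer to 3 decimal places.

Mean x̄ = (19.6 + 17.1 + 23.5 + 18.2 + 22.7 + 16.1 + 19.7)/7 = 19.5571
Deviations: 0.0429, -2.4571, 3.9429, -1.3571, 3.1429, -3.4571, 0.1429
Σ_{t=1}^{6}(x_t−x̄)(x_{t+1}−x̄) = -30.7690
γ_1 = -30.7690 / 7 = -4.396

-4.396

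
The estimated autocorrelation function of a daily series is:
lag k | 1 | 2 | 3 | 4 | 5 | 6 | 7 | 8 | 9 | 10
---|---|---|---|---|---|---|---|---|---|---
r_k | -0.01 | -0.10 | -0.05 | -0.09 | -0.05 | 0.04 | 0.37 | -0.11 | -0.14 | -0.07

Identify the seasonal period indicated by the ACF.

7

The largest autocorrelation is r_7 = 0.37; the remaining lags stay at or below 0.04.
The dominant spike at lag 7 indicates a seasonal period of 7.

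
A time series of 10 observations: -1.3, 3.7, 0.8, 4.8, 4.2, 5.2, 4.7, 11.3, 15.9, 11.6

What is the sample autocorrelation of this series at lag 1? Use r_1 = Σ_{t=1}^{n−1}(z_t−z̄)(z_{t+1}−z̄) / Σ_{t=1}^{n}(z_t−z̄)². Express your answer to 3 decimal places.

Mean z̄ = (-1.3 + 3.7 + 0.8 + 4.8 + 4.2 + 5.2 + 4.7 + 11.3 + 15.9 + 11.6)/10 = 6.0900
Numerator Σ_{t=1}^{9}(z_t−z̄)(z_{t+1}−z̄) = 140.4079
Denominator Σ(z_t−z̄)² = 250.0090
r_1 = 140.4079 / 250.0090 = 0.562

0.562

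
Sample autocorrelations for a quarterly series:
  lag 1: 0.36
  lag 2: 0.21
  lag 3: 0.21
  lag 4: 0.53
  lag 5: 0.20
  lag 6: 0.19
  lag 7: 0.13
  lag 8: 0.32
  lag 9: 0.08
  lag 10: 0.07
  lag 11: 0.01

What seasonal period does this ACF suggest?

The largest autocorrelation is r_4 = 0.53; the remaining lags stay at or below 0.36. The elevated value at lag 1 (0.36), dropping to 0.21 at lag 2, reflects decaying short-term dependence rather than seasonality.
The dominant spike at lag 4 indicates a seasonal period of 4.

4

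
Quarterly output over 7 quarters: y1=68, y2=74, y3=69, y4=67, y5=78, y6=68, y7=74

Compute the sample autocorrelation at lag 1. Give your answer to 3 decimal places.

Mean ȳ = (68 + 74 + 69 + 67 + 78 + 68 + 74)/7 = 71.1429
Deviations from mean: -3.1429, 2.8571, -2.1429, -4.1429, 6.8571, -3.1429, 2.8571
Σ(y_t−ȳ)(y_{t+1}−ȳ) = (-8.9796) + (-6.1224) + (8.8776) + (-28.4082) + (-21.5510) + (-8.9796) = -65.1633
Denominator Σ(y_t−ȳ)² = 104.8571
r_1 = -65.1633 / 104.8571 = -0.621

-0.621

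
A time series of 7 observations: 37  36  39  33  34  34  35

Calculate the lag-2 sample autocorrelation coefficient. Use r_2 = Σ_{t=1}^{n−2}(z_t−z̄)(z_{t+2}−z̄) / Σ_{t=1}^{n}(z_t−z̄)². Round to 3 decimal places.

Mean z̄ = (37 + 36 + 39 + 33 + 34 + 34 + 35)/7 = 35.4286
Deviations from mean: 1.5714, 0.5714, 3.5714, -2.4286, -1.4286, -1.4286, -0.4286
Σ(z_t−z̄)(z_{t+2}−z̄) = (5.6122) + (-1.3878) + (-5.1020) + (3.4694) + (0.6122) = 3.2041
Denominator Σ(z_t−z̄)² = 25.7143
r_2 = 3.2041 / 25.7143 = 0.125

0.125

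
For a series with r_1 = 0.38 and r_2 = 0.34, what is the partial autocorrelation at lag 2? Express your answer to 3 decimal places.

0.229

φ_{22} = (r_2 − r_1²) / (1 − r_1²)
r_1² = (0.38)² = 0.1444
Numerator = 0.34 − 0.1444 = 0.1956; denominator = 1 − 0.1444 = 0.8556
φ_{22} = 0.1956 / 0.8556 = 0.229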